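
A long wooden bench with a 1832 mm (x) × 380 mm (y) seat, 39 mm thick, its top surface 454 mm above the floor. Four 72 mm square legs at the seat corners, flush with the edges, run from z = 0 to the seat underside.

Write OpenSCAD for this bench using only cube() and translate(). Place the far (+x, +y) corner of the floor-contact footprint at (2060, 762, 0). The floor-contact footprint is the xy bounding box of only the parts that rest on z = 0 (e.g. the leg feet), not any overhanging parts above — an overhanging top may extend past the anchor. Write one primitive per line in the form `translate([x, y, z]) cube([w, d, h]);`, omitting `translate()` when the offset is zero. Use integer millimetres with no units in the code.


translate([228, 382, 415]) cube([1832, 380, 39]);
translate([228, 382, 0]) cube([72, 72, 415]);
translate([228, 690, 0]) cube([72, 72, 415]);
translate([1988, 382, 0]) cube([72, 72, 415]);
translate([1988, 690, 0]) cube([72, 72, 415]);


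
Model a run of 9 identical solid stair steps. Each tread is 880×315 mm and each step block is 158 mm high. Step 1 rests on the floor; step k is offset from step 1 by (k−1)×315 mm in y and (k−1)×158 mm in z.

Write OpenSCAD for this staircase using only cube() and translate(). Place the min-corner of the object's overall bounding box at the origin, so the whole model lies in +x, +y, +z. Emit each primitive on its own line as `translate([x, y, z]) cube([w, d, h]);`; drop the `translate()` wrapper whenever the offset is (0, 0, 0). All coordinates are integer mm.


cube([880, 315, 158]);
translate([0, 315, 158]) cube([880, 315, 158]);
translate([0, 630, 316]) cube([880, 315, 158]);
translate([0, 945, 474]) cube([880, 315, 158]);
translate([0, 1260, 632]) cube([880, 315, 158]);
translate([0, 1575, 790]) cube([880, 315, 158]);
translate([0, 1890, 948]) cube([880, 315, 158]);
translate([0, 2205, 1106]) cube([880, 315, 158]);
translate([0, 2520, 1264]) cube([880, 315, 158]);


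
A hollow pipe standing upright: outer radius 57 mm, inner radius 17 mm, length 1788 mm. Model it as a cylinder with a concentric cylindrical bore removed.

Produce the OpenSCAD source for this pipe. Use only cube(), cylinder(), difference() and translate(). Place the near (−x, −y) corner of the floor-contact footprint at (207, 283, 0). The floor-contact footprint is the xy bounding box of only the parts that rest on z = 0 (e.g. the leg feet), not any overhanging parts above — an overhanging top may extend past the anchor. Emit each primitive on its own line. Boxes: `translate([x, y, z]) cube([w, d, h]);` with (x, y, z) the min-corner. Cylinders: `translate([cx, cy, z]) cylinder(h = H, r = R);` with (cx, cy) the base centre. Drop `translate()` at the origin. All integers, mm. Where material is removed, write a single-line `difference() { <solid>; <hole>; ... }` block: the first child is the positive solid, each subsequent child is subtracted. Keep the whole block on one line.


difference() { translate([264, 340, 0]) cylinder(h = 1788, r = 57); translate([264, 340, 0]) cylinder(h = 1788, r = 17); }


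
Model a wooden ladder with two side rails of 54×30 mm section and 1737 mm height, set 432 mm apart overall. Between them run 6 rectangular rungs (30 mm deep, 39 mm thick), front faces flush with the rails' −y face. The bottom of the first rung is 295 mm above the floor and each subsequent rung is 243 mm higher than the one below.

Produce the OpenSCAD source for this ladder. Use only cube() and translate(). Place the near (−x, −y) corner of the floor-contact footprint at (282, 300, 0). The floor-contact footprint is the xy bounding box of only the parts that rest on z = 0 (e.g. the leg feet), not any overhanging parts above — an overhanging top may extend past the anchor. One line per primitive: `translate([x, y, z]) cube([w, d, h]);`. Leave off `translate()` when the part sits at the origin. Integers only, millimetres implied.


translate([282, 300, 0]) cube([54, 30, 1737]);
translate([660, 300, 0]) cube([54, 30, 1737]);
translate([336, 300, 295]) cube([324, 30, 39]);
translate([336, 300, 538]) cube([324, 30, 39]);
translate([336, 300, 781]) cube([324, 30, 39]);
translate([336, 300, 1024]) cube([324, 30, 39]);
translate([336, 300, 1267]) cube([324, 30, 39]);
translate([336, 300, 1510]) cube([324, 30, 39]);


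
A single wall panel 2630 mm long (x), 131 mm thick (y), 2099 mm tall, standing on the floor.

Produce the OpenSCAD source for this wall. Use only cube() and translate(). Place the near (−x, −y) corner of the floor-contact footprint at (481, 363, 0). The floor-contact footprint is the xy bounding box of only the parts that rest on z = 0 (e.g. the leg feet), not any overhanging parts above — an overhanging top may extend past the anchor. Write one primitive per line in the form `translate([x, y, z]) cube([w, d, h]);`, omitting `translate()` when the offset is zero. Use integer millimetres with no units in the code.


translate([481, 363, 0]) cube([2630, 131, 2099]);


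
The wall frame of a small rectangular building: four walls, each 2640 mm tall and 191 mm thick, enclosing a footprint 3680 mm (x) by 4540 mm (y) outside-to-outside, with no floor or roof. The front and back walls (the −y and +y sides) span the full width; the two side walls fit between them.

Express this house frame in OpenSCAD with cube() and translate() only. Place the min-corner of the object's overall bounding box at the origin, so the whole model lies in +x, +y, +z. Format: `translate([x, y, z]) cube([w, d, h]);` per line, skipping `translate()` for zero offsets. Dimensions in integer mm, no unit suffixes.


cube([3680, 191, 2640]);
translate([0, 4349, 0]) cube([3680, 191, 2640]);
translate([0, 191, 0]) cube([191, 4158, 2640]);
translate([3489, 191, 0]) cube([191, 4158, 2640]);


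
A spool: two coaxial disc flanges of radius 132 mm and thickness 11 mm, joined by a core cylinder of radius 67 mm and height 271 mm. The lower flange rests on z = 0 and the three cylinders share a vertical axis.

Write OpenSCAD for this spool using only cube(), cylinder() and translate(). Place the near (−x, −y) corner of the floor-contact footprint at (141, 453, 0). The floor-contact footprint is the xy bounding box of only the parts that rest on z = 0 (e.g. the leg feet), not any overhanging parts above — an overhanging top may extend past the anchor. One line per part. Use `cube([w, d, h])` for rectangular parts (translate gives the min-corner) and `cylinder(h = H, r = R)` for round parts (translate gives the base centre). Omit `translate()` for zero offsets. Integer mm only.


translate([273, 585, 0]) cylinder(h = 11, r = 132);
translate([273, 585, 11]) cylinder(h = 271, r = 67);
translate([273, 585, 282]) cylinder(h = 11, r = 132);


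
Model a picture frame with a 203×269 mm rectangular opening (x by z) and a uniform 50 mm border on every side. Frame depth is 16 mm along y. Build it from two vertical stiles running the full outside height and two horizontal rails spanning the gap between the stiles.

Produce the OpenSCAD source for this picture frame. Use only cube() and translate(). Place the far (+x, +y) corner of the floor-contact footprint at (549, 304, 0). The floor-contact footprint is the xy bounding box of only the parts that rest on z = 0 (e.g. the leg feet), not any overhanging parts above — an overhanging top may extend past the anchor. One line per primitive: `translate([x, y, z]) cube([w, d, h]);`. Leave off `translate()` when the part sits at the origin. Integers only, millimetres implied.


translate([246, 288, 0]) cube([50, 16, 369]);
translate([499, 288, 0]) cube([50, 16, 369]);
translate([296, 288, 0]) cube([203, 16, 50]);
translate([296, 288, 319]) cube([203, 16, 50]);


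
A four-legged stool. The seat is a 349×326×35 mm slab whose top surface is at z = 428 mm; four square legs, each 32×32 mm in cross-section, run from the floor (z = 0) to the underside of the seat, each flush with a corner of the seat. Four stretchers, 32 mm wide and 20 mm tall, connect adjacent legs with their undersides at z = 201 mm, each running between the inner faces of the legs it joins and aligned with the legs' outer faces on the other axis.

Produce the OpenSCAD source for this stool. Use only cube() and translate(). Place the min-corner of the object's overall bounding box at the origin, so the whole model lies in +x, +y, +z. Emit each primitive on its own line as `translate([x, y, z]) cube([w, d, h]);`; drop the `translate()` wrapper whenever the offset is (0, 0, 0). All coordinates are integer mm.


translate([0, 0, 393]) cube([349, 326, 35]);
cube([32, 32, 393]);
translate([317, 0, 0]) cube([32, 32, 393]);
translate([0, 294, 0]) cube([32, 32, 393]);
translate([317, 294, 0]) cube([32, 32, 393]);
translate([32, 0, 201]) cube([285, 32, 20]);
translate([32, 294, 201]) cube([285, 32, 20]);
translate([0, 32, 201]) cube([32, 262, 20]);
translate([317, 32, 201]) cube([32, 262, 20]);


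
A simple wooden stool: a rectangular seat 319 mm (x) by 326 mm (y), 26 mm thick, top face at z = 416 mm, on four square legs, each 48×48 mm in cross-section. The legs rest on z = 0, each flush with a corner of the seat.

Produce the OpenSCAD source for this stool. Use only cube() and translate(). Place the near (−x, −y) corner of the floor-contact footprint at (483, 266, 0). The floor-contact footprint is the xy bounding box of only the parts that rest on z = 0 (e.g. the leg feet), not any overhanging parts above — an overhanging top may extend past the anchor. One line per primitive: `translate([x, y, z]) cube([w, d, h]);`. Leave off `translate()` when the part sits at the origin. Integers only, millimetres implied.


// leg_h = 416 - 26 = 390
translate([483, 266, 390]) cube([319, 326, 26]);
translate([483, 266, 0]) cube([48, 48, 390]);
translate([754, 266, 0]) cube([48, 48, 390]);
translate([483, 544, 0]) cube([48, 48, 390]);
translate([754, 544, 0]) cube([48, 48, 390]);


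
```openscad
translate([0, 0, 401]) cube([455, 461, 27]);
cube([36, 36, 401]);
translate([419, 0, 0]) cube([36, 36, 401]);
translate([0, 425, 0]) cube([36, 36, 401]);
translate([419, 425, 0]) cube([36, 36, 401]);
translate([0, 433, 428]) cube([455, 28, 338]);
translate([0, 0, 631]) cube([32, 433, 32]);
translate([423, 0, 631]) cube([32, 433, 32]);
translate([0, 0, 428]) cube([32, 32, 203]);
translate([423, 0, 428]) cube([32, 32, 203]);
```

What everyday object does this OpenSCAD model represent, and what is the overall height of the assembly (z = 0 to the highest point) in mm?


A chair. The overall height is 766 mm.

A slab on four corner posts with a tall panel at the back — a chair. The seat slab sits at z = 401 with thickness 27, and the 338 mm backrest starts at the seat top, so the overall height is 401 + 27 + 338 = 766 mm.


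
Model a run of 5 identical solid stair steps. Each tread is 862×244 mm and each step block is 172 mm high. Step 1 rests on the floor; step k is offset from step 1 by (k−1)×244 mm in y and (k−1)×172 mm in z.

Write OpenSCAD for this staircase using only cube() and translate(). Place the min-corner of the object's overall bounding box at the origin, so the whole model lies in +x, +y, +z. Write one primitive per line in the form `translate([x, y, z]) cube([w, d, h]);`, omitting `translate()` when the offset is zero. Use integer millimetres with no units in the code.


cube([862, 244, 172]);
translate([0, 244, 172]) cube([862, 244, 172]);
translate([0, 488, 344]) cube([862, 244, 172]);
translate([0, 732, 516]) cube([862, 244, 172]);
translate([0, 976, 688]) cube([862, 244, 172]);


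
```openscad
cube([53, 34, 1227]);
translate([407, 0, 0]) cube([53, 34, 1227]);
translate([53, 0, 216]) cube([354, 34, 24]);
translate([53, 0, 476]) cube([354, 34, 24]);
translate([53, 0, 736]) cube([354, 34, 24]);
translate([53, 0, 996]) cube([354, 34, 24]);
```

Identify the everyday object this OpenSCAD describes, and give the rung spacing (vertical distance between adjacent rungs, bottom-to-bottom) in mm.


A ladder. The rung spacing is 260 mm.

Two tall 53×34 posts with 4 short bars between them — a ladder. Adjacent rungs sit at z = 216 and z = 476, so the spacing is 476 − 216 = 260 mm.


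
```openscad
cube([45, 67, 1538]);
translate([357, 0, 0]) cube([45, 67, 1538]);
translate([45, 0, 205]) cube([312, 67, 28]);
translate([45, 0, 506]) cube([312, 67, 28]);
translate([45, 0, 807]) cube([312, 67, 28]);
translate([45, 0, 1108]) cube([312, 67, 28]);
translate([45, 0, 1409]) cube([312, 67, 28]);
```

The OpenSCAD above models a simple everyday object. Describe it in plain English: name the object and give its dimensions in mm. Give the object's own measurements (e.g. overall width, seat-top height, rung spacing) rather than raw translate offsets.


A straight ladder. Two 45×67 mm vertical rails, 1538 mm tall, stand 402 mm apart (outside-to-outside) with their front faces coplanar on the −y side. 5 rungs, each 67 mm deep and 28 mm tall, span between the inner faces of the rails, front faces flush with the rails. The lowest rung's underside is at z = 205 mm and rungs are spaced 301 mm apart (underside to underside).


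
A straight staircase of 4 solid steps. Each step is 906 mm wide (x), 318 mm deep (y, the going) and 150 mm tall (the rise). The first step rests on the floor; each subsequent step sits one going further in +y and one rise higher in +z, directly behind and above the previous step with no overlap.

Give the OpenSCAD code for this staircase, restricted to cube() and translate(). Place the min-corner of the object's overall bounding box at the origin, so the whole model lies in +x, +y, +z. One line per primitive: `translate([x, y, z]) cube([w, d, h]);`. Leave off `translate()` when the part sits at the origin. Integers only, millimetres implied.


cube([906, 318, 150]);
translate([0, 318, 150]) cube([906, 318, 150]);
translate([0, 636, 300]) cube([906, 318, 150]);
translate([0, 954, 450]) cube([906, 318, 150]);


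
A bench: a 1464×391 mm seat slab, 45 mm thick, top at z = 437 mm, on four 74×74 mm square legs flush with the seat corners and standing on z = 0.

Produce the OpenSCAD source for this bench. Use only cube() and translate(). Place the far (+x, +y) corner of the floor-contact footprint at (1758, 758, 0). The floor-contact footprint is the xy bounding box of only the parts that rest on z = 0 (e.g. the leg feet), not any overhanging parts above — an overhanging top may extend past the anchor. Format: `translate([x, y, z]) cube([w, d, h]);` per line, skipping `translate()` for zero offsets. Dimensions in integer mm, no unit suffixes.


// leg_h = 437 − 45 = 392
translate([294, 367, 392]) cube([1464, 391, 45]);
translate([294, 367, 0]) cube([74, 74, 392]);
translate([294, 684, 0]) cube([74, 74, 392]);
translate([1684, 367, 0]) cube([74, 74, 392]);
translate([1684, 684, 0]) cube([74, 74, 392]);


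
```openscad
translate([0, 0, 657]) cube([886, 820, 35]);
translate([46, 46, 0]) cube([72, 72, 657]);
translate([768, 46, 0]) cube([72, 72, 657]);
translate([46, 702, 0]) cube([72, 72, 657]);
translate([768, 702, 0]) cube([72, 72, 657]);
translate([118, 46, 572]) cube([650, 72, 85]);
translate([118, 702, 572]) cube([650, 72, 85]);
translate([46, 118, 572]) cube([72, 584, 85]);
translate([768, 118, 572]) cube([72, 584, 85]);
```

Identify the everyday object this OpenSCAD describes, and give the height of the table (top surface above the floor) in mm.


A table. The table height is 692 mm.

A 886×820×35 slab sits at z = 657 on four 72 mm square posts — a table. The top surface is at 657 + 35 = 692 mm.


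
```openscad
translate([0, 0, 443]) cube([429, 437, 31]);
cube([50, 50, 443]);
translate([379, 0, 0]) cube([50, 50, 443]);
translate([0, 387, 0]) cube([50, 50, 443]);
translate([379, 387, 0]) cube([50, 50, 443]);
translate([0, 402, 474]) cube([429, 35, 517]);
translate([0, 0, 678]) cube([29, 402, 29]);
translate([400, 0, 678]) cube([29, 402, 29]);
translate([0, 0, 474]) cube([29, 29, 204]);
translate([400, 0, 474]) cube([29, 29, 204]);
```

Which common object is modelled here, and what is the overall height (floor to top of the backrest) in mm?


A chair. The overall height is 991 mm.

A slab on four corner posts with a tall panel at the back — a chair. The seat slab sits at z = 443 with thickness 31, and the 517 mm backrest starts at the seat top, so the overall height is 443 + 31 + 517 = 991 mm.


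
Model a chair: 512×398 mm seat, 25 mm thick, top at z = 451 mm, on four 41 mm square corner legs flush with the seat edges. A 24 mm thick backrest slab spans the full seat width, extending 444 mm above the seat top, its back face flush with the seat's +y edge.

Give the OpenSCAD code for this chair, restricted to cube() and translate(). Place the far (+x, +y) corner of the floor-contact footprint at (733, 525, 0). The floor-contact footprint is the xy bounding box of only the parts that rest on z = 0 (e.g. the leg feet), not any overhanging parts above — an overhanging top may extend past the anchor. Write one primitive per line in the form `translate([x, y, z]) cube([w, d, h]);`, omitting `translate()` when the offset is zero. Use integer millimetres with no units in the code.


translate([221, 127, 426]) cube([512, 398, 25]);
translate([221, 127, 0]) cube([41, 41, 426]);
translate([692, 127, 0]) cube([41, 41, 426]);
translate([221, 484, 0]) cube([41, 41, 426]);
translate([692, 484, 0]) cube([41, 41, 426]);
translate([221, 501, 451]) cube([512, 24, 444]);


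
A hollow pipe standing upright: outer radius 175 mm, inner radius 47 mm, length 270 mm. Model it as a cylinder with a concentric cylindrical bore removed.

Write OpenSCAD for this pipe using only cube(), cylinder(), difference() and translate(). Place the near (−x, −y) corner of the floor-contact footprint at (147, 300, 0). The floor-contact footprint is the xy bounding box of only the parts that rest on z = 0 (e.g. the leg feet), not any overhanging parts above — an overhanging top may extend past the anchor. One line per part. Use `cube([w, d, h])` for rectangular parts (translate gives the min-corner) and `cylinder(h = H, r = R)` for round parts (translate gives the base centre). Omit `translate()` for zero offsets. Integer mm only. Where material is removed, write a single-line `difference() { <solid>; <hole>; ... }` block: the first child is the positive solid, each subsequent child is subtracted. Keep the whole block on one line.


difference() { translate([322, 475, 0]) cylinder(h = 270, r = 175); translate([322, 475, 0]) cylinder(h = 270, r = 47); }


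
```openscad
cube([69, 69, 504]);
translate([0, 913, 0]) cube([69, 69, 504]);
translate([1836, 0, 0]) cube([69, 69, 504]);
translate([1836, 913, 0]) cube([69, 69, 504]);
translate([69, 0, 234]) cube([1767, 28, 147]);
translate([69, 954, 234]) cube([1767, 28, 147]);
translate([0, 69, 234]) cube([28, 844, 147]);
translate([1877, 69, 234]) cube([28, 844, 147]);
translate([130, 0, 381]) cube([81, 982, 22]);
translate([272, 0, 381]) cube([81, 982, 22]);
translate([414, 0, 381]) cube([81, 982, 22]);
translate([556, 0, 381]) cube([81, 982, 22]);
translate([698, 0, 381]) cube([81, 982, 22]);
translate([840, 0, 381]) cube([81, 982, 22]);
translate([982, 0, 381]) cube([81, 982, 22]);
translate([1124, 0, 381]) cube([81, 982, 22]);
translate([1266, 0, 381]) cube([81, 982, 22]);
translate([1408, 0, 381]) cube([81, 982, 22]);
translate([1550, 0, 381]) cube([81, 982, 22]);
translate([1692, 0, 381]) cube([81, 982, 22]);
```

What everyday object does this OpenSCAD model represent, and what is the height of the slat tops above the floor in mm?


A bed frame. The slat-top height is 403 mm.

Four posts, four rails, and a row of slats — a bed frame. Slats sit on the rails at z = 234 + 147 = 381; with slat thickness 22, the top is 403 mm.


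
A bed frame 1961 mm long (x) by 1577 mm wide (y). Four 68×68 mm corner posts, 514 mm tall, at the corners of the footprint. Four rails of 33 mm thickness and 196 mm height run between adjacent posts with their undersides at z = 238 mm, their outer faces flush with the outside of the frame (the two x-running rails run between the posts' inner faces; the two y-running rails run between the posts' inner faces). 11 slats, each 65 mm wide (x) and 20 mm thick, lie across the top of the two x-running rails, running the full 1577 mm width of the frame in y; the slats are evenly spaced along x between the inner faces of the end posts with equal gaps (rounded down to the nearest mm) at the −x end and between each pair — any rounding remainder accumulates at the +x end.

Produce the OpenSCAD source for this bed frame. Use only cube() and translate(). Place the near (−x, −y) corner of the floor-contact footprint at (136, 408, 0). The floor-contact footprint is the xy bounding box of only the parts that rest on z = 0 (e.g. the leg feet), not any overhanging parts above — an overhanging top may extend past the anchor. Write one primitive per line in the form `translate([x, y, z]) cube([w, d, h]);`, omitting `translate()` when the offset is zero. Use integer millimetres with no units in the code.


translate([136, 408, 0]) cube([68, 68, 514]);
translate([136, 1917, 0]) cube([68, 68, 514]);
translate([2029, 408, 0]) cube([68, 68, 514]);
translate([2029, 1917, 0]) cube([68, 68, 514]);
translate([204, 408, 238]) cube([1825, 33, 196]);
translate([204, 1952, 238]) cube([1825, 33, 196]);
translate([136, 476, 238]) cube([33, 1441, 196]);
translate([2064, 476, 238]) cube([33, 1441, 196]);
translate([296, 408, 434]) cube([65, 1577, 20]);
translate([453, 408, 434]) cube([65, 1577, 20]);
translate([610, 408, 434]) cube([65, 1577, 20]);
translate([767, 408, 434]) cube([65, 1577, 20]);
translate([924, 408, 434]) cube([65, 1577, 20]);
translate([1081, 408, 434]) cube([65, 1577, 20]);
translate([1238, 408, 434]) cube([65, 1577, 20]);
translate([1395, 408, 434]) cube([65, 1577, 20]);
translate([1552, 408, 434]) cube([65, 1577, 20]);
translate([1709, 408, 434]) cube([65, 1577, 20]);
translate([1866, 408, 434]) cube([65, 1577, 20]);


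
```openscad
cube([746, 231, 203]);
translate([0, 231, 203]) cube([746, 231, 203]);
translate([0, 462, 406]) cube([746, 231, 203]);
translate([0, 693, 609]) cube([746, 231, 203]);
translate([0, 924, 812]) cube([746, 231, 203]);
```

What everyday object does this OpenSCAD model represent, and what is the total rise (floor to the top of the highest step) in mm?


A staircase. The total rise is 1015 mm.

5 identical blocks, each offset up and back from the previous — a staircase. Each step is 203 mm tall and there are 5 of them, so the total rise is 5 × 203 = 1015 mm.


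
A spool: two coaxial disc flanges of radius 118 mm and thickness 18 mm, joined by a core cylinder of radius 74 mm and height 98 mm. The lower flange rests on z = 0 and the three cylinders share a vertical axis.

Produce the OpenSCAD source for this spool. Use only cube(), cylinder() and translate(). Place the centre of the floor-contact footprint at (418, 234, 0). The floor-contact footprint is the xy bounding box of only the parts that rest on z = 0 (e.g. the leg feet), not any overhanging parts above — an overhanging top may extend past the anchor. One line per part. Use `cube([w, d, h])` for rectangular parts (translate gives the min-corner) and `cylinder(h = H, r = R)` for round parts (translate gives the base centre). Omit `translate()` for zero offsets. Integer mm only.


translate([418, 234, 0]) cylinder(h = 18, r = 118);
translate([418, 234, 18]) cylinder(h = 98, r = 74);
translate([418, 234, 116]) cylinder(h = 18, r = 118);


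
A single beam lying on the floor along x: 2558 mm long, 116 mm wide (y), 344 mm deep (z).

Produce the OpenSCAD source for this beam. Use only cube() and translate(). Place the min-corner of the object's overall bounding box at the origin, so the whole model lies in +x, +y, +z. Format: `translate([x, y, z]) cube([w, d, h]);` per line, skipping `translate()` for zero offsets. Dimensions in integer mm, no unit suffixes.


cube([2558, 116, 344]);


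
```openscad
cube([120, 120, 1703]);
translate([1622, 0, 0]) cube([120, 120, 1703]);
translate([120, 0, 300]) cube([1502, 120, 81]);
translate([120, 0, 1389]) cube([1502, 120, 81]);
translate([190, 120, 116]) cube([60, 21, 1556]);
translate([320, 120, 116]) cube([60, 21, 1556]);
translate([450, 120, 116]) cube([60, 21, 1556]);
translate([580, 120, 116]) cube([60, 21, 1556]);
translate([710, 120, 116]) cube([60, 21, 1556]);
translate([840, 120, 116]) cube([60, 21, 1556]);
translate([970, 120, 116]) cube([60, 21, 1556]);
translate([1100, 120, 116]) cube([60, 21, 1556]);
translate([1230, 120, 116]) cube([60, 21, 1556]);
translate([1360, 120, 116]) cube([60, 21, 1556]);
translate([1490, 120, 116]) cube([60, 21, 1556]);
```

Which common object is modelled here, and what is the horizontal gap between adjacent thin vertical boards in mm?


A fence section. The picket gap is 70 mm.

Two posts, two rails, 11 pickets — a fence section. Span 1502 mm holds 11 pickets of 60 mm with 12 equal gaps: ⌊(1502 − 11·60) / 12⌋ = 70 mm.


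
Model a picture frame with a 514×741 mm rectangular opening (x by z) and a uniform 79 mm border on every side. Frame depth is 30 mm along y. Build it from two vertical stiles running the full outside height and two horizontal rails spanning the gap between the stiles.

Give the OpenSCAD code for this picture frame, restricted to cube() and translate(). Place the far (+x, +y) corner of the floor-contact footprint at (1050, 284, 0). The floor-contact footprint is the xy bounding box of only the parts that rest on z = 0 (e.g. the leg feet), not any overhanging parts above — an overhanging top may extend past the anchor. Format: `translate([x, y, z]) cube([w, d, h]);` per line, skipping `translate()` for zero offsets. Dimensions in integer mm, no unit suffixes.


translate([378, 254, 0]) cube([79, 30, 899]);
translate([971, 254, 0]) cube([79, 30, 899]);
translate([457, 254, 0]) cube([514, 30, 79]);
translate([457, 254, 820]) cube([514, 30, 79]);


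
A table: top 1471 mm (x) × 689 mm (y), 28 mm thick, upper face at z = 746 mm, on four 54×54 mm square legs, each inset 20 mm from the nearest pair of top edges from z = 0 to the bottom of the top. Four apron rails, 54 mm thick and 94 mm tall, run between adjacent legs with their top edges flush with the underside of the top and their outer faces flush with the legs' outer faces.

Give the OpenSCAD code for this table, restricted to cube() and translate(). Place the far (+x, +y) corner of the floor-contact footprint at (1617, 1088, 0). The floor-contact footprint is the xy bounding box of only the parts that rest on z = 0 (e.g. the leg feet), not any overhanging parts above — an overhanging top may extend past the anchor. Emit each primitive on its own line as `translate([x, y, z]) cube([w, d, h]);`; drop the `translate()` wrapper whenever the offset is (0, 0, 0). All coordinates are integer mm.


translate([166, 419, 718]) cube([1471, 689, 28]);
translate([186, 439, 0]) cube([54, 54, 718]);
translate([1563, 439, 0]) cube([54, 54, 718]);
translate([186, 1034, 0]) cube([54, 54, 718]);
translate([1563, 1034, 0]) cube([54, 54, 718]);
translate([240, 439, 624]) cube([1323, 54, 94]);
translate([240, 1034, 624]) cube([1323, 54, 94]);
translate([186, 493, 624]) cube([54, 541, 94]);
translate([1563, 493, 624]) cube([54, 541, 94]);


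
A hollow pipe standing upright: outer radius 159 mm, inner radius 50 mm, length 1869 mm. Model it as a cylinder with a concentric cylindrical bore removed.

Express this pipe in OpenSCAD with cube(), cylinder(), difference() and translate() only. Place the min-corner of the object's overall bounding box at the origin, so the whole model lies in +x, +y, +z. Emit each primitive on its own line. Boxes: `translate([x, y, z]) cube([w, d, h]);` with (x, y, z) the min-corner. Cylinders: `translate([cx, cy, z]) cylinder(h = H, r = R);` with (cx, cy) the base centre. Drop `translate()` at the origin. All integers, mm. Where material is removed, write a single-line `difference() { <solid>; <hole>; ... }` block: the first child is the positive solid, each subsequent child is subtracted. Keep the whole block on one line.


difference() { translate([159, 159, 0]) cylinder(h = 1869, r = 159); translate([159, 159, 0]) cylinder(h = 1869, r = 50); }


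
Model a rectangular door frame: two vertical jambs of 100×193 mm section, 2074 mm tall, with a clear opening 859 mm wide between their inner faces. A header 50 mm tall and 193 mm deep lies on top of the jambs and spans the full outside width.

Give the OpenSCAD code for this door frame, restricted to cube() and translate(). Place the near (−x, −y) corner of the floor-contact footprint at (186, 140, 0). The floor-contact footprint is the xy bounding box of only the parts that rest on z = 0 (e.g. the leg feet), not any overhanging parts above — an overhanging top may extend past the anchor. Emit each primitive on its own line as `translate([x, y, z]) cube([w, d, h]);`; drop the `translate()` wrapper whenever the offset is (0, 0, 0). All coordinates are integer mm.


translate([186, 140, 0]) cube([100, 193, 2074]);
translate([1145, 140, 0]) cube([100, 193, 2074]);
translate([186, 140, 2074]) cube([1059, 193, 50]);


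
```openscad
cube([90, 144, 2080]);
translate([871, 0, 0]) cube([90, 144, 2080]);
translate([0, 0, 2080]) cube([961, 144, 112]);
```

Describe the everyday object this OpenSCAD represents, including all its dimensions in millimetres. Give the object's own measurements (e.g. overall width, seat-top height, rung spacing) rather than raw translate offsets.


A door frame. The clear opening is 781 mm wide and 2080 mm high. Two 90 mm wide jambs, 144 mm deep, stand either side of the opening from the floor to the top of the opening. A 112 mm thick head sits across the top of both jambs, spanning the full outside width of the frame.


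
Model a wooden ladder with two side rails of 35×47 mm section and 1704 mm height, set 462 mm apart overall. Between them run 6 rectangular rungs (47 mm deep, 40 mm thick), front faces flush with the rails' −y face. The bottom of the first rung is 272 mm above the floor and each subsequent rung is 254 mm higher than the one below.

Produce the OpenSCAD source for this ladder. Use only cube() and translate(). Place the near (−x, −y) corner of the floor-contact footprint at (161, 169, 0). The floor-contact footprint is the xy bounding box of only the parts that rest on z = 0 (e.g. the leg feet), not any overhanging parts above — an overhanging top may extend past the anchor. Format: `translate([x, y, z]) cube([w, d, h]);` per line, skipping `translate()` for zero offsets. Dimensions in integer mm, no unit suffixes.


translate([161, 169, 0]) cube([35, 47, 1704]);
translate([588, 169, 0]) cube([35, 47, 1704]);
translate([196, 169, 272]) cube([392, 47, 40]);
translate([196, 169, 526]) cube([392, 47, 40]);
translate([196, 169, 780]) cube([392, 47, 40]);
translate([196, 169, 1034]) cube([392, 47, 40]);
translate([196, 169, 1288]) cube([392, 47, 40]);
translate([196, 169, 1542]) cube([392, 47, 40]);


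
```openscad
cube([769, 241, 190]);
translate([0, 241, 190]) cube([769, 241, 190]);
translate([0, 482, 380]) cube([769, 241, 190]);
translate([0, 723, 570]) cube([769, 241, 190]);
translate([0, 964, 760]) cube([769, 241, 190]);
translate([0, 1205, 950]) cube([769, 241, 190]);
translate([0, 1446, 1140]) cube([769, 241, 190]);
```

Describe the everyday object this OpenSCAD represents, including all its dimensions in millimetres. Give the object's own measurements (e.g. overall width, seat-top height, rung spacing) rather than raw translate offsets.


A straight staircase of 7 solid steps. Each step is 769 mm wide (x), 241 mm deep (y, the going) and 190 mm tall (the rise). The first step rests on the floor; each subsequent step sits one going further in +y and one rise higher in +z, directly behind and above the previous step with no overlap.


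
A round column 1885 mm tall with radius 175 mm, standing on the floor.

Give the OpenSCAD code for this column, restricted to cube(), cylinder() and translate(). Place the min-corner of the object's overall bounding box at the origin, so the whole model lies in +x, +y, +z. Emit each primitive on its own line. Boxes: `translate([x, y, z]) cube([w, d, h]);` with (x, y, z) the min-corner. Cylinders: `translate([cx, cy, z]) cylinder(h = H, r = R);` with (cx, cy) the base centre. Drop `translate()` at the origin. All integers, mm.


translate([175, 175, 0]) cylinder(h = 1885, r = 175);


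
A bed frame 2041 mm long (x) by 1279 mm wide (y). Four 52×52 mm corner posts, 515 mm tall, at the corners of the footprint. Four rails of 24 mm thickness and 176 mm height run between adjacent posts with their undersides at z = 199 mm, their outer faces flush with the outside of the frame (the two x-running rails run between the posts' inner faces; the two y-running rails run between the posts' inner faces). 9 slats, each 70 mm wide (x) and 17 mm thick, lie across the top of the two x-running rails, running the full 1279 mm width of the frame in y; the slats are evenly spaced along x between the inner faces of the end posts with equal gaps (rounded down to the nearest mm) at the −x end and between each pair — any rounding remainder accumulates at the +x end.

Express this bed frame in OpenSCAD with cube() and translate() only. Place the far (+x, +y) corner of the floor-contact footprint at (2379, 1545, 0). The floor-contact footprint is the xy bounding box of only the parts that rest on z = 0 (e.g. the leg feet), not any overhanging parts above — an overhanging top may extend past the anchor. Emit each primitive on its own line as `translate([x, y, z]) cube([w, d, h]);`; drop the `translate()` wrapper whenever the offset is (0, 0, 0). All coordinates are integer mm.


// slat z = rail_z + rail_h = 199 + 176 = 375
// slat gap = ⌊(1937 − 9·70) / 10⌋ = 130
translate([338, 266, 0]) cube([52, 52, 515]);
translate([338, 1493, 0]) cube([52, 52, 515]);
translate([2327, 266, 0]) cube([52, 52, 515]);
translate([2327, 1493, 0]) cube([52, 52, 515]);
translate([390, 266, 199]) cube([1937, 24, 176]);
translate([390, 1521, 199]) cube([1937, 24, 176]);
translate([338, 318, 199]) cube([24, 1175, 176]);
translate([2355, 318, 199]) cube([24, 1175, 176]);
translate([520, 266, 375]) cube([70, 1279, 17]);
translate([720, 266, 375]) cube([70, 1279, 17]);
translate([920, 266, 375]) cube([70, 1279, 17]);
translate([1120, 266, 375]) cube([70, 1279, 17]);
translate([1320, 266, 375]) cube([70, 1279, 17]);
translate([1520, 266, 375]) cube([70, 1279, 17]);
translate([1720, 266, 375]) cube([70, 1279, 17]);
translate([1920, 266, 375]) cube([70, 1279, 17]);
translate([2120, 266, 375]) cube([70, 1279, 17]);


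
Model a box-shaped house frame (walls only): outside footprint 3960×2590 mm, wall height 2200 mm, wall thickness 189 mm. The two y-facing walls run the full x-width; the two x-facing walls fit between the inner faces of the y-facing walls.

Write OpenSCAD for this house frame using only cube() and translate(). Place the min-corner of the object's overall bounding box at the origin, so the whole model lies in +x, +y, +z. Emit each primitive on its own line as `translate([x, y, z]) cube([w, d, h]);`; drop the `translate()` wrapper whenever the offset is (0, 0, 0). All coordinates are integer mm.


cube([3960, 189, 2200]);
translate([0, 2401, 0]) cube([3960, 189, 2200]);
translate([0, 189, 0]) cube([189, 2212, 2200]);
translate([3771, 189, 0]) cube([189, 2212, 2200]);


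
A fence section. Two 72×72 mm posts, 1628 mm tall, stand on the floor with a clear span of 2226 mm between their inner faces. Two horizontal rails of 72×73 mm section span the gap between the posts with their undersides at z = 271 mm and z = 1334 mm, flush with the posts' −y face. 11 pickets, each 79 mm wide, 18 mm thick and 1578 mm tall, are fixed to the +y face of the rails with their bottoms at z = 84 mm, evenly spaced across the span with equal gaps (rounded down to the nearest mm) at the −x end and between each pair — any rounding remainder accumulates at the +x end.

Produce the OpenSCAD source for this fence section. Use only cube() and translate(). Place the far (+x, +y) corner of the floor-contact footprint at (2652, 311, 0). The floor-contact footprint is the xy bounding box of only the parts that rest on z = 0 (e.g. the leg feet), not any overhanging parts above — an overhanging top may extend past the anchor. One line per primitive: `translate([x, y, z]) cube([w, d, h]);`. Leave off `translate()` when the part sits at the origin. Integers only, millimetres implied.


translate([282, 239, 0]) cube([72, 72, 1628]);
translate([2580, 239, 0]) cube([72, 72, 1628]);
translate([354, 239, 271]) cube([2226, 72, 73]);
translate([354, 239, 1334]) cube([2226, 72, 73]);
translate([467, 311, 84]) cube([79, 18, 1578]);
translate([659, 311, 84]) cube([79, 18, 1578]);
translate([851, 311, 84]) cube([79, 18, 1578]);
translate([1043, 311, 84]) cube([79, 18, 1578]);
translate([1235, 311, 84]) cube([79, 18, 1578]);
translate([1427, 311, 84]) cube([79, 18, 1578]);
translate([1619, 311, 84]) cube([79, 18, 1578]);
translate([1811, 311, 84]) cube([79, 18, 1578]);
translate([2003, 311, 84]) cube([79, 18, 1578]);
translate([2195, 311, 84]) cube([79, 18, 1578]);
translate([2387, 311, 84]) cube([79, 18, 1578]);


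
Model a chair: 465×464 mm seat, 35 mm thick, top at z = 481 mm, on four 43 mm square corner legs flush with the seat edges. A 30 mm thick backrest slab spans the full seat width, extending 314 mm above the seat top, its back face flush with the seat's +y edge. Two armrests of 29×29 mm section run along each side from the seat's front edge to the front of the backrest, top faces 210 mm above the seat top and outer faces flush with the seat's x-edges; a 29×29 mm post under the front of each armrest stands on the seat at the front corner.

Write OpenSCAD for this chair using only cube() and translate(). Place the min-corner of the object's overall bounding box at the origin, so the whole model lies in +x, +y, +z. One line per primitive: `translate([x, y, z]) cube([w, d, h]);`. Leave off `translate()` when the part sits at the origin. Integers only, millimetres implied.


translate([0, 0, 446]) cube([465, 464, 35]);
cube([43, 43, 446]);
translate([422, 0, 0]) cube([43, 43, 446]);
translate([0, 421, 0]) cube([43, 43, 446]);
translate([422, 421, 0]) cube([43, 43, 446]);
translate([0, 434, 481]) cube([465, 30, 314]);
translate([0, 0, 662]) cube([29, 434, 29]);
translate([436, 0, 662]) cube([29, 434, 29]);
translate([0, 0, 481]) cube([29, 29, 181]);
translate([436, 0, 481]) cube([29, 29, 181]);


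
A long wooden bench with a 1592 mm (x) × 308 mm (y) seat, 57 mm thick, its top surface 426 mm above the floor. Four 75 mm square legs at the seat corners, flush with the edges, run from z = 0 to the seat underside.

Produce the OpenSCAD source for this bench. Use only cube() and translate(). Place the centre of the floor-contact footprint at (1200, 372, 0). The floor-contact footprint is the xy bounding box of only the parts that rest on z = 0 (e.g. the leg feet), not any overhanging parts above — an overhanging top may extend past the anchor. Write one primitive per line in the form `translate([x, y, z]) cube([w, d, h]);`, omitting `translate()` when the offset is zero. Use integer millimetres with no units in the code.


translate([404, 218, 369]) cube([1592, 308, 57]);
translate([404, 218, 0]) cube([75, 75, 369]);
translate([404, 451, 0]) cube([75, 75, 369]);
translate([1921, 218, 0]) cube([75, 75, 369]);
translate([1921, 451, 0]) cube([75, 75, 369]);


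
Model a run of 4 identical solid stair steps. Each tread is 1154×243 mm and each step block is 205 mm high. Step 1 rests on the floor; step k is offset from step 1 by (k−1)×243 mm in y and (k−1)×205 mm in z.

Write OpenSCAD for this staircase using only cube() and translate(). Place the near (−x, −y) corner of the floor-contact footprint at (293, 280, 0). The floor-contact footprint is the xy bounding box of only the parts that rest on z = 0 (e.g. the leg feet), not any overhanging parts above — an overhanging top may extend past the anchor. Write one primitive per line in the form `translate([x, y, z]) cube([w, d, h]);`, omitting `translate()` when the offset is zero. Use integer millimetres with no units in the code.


translate([293, 280, 0]) cube([1154, 243, 205]);
translate([293, 523, 205]) cube([1154, 243, 205]);
translate([293, 766, 410]) cube([1154, 243, 205]);
translate([293, 1009, 615]) cube([1154, 243, 205]);
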